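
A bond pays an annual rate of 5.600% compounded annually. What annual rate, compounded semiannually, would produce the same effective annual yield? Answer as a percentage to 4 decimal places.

5.5237%

Compounded annually, EAR = nominal = 0.056000.
Solve (1 + r/2)^2 = 1.056000: r/2 = 1.056000^(1/2) − 1 = 0.027619, so r = 0.055237 = 5.5237%.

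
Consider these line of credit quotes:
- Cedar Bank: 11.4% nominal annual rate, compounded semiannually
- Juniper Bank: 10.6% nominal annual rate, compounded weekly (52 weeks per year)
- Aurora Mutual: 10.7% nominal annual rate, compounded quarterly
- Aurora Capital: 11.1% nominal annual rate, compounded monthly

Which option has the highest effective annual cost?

Cedar Bank

Cedar Bank: (1 + 0.114/2)^2 − 1 = 11.725%
Juniper Bank: (1 + 0.106/52)^52 − 1 = 11.170%
Aurora Mutual: (1 + 0.107/4)^4 − 1 = 11.137%
Aurora Capital: (1 + 0.111/12)^12 − 1 = 11.682%
The highest effective annual rate is Cedar Bank at 11.725%.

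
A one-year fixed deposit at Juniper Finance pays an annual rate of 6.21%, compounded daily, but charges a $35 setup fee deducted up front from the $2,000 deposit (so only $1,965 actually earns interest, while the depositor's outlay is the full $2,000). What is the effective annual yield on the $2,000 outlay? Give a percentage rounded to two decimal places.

Value after one year: 1,965 × (1 + 0.0621/365)^365 = 1,965 × 1.064063 = $2,090.88.
Effective yield on the $2,000 outlay: 2,090.88 / 2,000 − 1 = 0.045442 = 4.54%.

4.54%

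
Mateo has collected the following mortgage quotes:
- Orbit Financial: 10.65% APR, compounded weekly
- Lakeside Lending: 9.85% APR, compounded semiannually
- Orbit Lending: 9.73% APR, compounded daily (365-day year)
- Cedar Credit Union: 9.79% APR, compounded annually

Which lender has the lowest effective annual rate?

Orbit Financial: (1 + 0.1065/52)^52 − 1 = 11.226%
Lakeside Lending: (1 + 0.0985/2)^2 − 1 = 10.093%
Orbit Lending: (1 + 0.0973/365)^365 − 1 = 10.218%
Cedar Credit Union: compounded annually, EAR = 9.790%
The lowest effective annual rate is Cedar Credit Union at 9.790%.

Cedar Credit Union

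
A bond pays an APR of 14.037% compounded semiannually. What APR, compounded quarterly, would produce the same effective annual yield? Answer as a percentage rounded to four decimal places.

13.7990%

EAR = (1 + 0.14037/2)^2 − 1 = 0.145296.
Solve (1 + r/4)^4 = 1.145296: r/4 = 1.145296^(1/4) − 1 = 0.034497, so r = 0.137990 = 13.7990%.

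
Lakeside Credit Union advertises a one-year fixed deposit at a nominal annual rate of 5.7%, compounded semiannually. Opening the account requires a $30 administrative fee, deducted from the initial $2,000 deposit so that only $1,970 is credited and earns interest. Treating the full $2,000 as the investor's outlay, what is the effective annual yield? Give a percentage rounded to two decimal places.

Value after one year: 1,970 × (1 + 0.057/2)^2 = 1,970 × 1.057812 = $2,083.89.
Effective yield on the $2,000 outlay: 2,083.89 / 2,000 − 1 = 0.041945 = 4.19%.

4.19%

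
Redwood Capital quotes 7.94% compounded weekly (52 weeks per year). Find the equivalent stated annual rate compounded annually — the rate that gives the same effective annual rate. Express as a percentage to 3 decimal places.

EAR = (1 + 0.0794/52)^52 − 1 = 0.082572.
Compounded annually, the equivalent nominal rate is the EAR itself: 8.257%.

8.257%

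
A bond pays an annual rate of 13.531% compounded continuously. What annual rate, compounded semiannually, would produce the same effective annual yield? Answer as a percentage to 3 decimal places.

EAR under continuous compounding: e^0.13531 − 1 = 0.144892.
Solve (1 + r/2)^2 = 1.144892: r/2 = 1.144892^(1/2) − 1 = 0.069996, so r = 0.139992 = 13.999%.

13.999%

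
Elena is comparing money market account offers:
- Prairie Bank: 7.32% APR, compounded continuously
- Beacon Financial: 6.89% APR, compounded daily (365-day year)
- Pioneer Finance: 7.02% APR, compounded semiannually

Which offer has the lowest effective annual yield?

Beacon Financial

Prairie Bank: e^0.0732 − 1 = 7.595%
Beacon Financial: (1 + 0.0689/365)^365 − 1 = 7.132%
Pioneer Finance: (1 + 0.0702/2)^2 − 1 = 7.143%
The lowest effective annual rate is Beacon Financial at 7.132%.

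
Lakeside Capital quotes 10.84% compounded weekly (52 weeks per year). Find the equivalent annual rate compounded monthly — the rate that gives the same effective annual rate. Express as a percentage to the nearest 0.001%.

10.878%

EAR = (1 + 0.1084/52)^52 − 1 = 0.114368.
Solve (1 + r/12)^12 = 1.114368: r/12 = 1.114368^(1/12) − 1 = 0.009065, so r = 0.108777 = 10.878%.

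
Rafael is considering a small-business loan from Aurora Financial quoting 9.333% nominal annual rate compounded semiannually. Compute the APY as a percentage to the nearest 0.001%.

9.551%

EAR = (1 + 0.09333/2)^2 − 1.
= 1.095508 − 1 = 9.551%.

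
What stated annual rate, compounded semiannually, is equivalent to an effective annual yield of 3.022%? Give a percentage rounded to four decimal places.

(1 + r/2)^2 − 1 = 0.03022, so 1 + r/2 = 1.03022^(1/2).
r/2 = 0.014998, so r = 0.029995 = 2.9995%.

2.9995%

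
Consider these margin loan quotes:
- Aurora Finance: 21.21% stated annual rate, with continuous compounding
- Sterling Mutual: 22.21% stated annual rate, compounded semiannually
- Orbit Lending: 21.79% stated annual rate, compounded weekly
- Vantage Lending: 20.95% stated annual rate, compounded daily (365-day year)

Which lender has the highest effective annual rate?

Aurora Finance: e^0.2121 − 1 = 23.627%
Sterling Mutual: (1 + 0.2221/2)^2 − 1 = 23.443%
Orbit Lending: (1 + 0.2179/52)^52 − 1 = 24.290%
Vantage Lending: (1 + 0.2095/365)^365 − 1 = 23.299%
The highest effective annual rate is Orbit Lending at 24.290%.

Orbit Lending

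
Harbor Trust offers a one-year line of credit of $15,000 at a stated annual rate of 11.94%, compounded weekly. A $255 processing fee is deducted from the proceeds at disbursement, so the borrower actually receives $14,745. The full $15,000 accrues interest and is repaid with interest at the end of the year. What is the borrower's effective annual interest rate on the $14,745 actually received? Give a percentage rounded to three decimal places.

Amount owed after one year: 15,000 × (1 + 0.1194/52)^52 = 15,000 × 1.126666 = $16,900.00.
Effective rate on net proceeds: 16,900.00 / 14,745 − 1 = 0.146151 = 14.615%.

14.615%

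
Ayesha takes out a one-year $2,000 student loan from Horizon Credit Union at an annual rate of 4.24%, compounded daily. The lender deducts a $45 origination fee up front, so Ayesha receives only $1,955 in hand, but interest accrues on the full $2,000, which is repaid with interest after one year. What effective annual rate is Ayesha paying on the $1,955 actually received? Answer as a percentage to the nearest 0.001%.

6.732%

Amount owed after one year: 2,000 × (1 + 0.0424/365)^365 = 2,000 × 1.043309 = $2,086.62.
Effective rate on net proceeds: 2,086.62 / 1,955 − 1 = 0.067324 = 6.732%.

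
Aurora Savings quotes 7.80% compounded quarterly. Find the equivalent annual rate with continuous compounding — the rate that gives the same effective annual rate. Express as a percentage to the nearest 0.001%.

7.725%

EAR = (1 + 0.0780/4)^4 − 1 = 0.080311.
Equivalent continuous rate: r = ln(1 + 0.080311) = 0.077249 = 7.725%.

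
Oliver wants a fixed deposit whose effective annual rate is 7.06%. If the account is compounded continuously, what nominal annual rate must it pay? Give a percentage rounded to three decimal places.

Continuous: nominal r satisfies e^r − 1 = 0.0706.
r = ln(1 + 0.0706) = ln(1.0706) = 0.068219 = 6.822%.

6.822%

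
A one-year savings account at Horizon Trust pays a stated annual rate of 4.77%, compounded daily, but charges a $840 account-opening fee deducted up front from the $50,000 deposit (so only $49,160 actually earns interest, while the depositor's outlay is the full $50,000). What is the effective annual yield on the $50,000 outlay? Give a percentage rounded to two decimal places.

3.12%

Value after one year: 49,160 × (1 + 0.0477/365)^365 = 49,160 × 1.048853 = $51,561.60.
Effective yield on the $50,000 outlay: 51,561.60 / 50,000 − 1 = 0.031232 = 3.12%.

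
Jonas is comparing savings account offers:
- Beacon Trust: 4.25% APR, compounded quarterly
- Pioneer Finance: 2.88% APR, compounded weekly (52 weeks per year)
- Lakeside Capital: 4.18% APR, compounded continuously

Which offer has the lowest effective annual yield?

Pioneer Finance

Beacon Trust: (1 + 0.0425/4)^4 − 1 = 4.318%
Pioneer Finance: (1 + 0.0288/52)^52 − 1 = 2.921%
Lakeside Capital: e^0.0418 − 1 = 4.269%
The lowest effective annual rate is Pioneer Finance at 2.921%.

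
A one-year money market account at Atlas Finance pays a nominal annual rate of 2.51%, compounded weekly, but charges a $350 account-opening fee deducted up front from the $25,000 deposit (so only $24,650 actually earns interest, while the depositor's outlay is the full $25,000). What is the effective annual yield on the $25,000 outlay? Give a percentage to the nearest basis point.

Value after one year: 24,650 × (1 + 0.0251/52)^52 = 24,650 × 1.025411 = $25,276.39.
Effective yield on the $25,000 outlay: 25,276.39 / 25,000 − 1 = 0.011056 = 1.11%.

1.11%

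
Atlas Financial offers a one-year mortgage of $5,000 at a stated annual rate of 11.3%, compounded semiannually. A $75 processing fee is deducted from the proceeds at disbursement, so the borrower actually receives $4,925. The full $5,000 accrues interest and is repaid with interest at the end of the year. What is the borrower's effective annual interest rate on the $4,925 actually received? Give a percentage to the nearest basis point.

13.32%

Amount owed after one year: 5,000 × (1 + 0.113/2)^2 = 5,000 × 1.116192 = $5,580.96.
Effective rate on net proceeds: 5,580.96 / 4,925 − 1 = 0.133190 = 13.32%.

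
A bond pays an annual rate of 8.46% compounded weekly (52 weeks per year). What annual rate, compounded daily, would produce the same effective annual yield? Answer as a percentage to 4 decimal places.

EAR = (1 + 0.0846/52)^52 − 1 = 0.088207.
Solve (1 + r/365)^365 = 1.088207: r/365 = 1.088207^(1/365) − 1 = 0.000232, so r = 0.084541 = 8.4541%.

8.4541%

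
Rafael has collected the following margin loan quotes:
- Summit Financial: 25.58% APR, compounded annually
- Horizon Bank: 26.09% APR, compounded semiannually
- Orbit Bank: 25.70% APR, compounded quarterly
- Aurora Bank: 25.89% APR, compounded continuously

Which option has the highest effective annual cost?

Aurora Bank

Summit Financial: compounded annually, EAR = 25.580%
Horizon Bank: (1 + 0.2609/2)^2 − 1 = 27.792%
Orbit Bank: (1 + 0.2570/4)^4 − 1 = 28.285%
Aurora Bank: e^0.2589 − 1 = 29.550%
The highest effective annual rate is Aurora Bank at 29.550%.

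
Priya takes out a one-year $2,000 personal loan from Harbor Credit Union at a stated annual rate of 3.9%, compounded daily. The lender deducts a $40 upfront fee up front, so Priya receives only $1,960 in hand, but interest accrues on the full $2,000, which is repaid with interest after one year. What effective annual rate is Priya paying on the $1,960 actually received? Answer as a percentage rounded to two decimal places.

Amount owed after one year: 2,000 × (1 + 0.039/365)^365 = 2,000 × 1.039768 = $2,079.54.
Effective rate on net proceeds: 2,079.54 / 1,960 − 1 = 0.060988 = 6.10%.

6.10%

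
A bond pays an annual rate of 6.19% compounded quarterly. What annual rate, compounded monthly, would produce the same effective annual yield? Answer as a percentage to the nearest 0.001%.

EAR = (1 + 0.0619/4)^4 − 1 = 0.063352.
Solve (1 + r/12)^12 = 1.063352: r/12 = 1.063352^(1/12) − 1 = 0.005132, so r = 0.061583 = 6.158%.

6.158%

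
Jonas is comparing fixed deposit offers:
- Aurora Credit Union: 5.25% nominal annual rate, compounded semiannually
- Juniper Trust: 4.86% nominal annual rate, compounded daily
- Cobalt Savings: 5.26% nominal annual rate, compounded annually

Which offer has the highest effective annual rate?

Aurora Credit Union: (1 + 0.0525/2)^2 − 1 = 5.319%
Juniper Trust: (1 + 0.0486/365)^365 − 1 = 4.980%
Cobalt Savings: compounded annually, EAR = 5.260%
The highest effective annual rate is Aurora Credit Union at 5.319%.

Aurora Credit Union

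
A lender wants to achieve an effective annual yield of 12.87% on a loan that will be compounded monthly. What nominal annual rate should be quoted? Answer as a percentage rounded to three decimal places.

12.168%

(1 + r/12)^12 − 1 = 0.1287, so 1 + r/12 = 1.1287^(1/12).
r/12 = 0.010140, so r = 0.121679 = 12.168%.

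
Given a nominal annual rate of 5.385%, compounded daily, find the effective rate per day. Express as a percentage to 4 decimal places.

0.0148%

With a nominal annual rate compounded daily, the periodic rate is the nominal rate divided by 365.
i = 0.05385 / 365 = 0.0001475 = 0.0148%.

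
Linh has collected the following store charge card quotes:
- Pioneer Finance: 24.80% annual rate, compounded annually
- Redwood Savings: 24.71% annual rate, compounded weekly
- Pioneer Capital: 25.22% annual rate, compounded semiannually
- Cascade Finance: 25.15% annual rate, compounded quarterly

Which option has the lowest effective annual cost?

Pioneer Finance

Pioneer Finance: compounded annually, EAR = 24.800%
Redwood Savings: (1 + 0.2471/52)^52 − 1 = 27.956%
Pioneer Capital: (1 + 0.2522/2)^2 − 1 = 26.810%
Cascade Finance: (1 + 0.2515/4)^4 − 1 = 27.623%
The lowest effective annual rate is Pioneer Finance at 24.800%.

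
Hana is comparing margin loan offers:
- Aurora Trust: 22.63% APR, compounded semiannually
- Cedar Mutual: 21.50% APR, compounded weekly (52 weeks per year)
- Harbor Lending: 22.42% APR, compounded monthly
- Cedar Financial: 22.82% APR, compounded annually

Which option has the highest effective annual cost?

Aurora Trust: (1 + 0.2263/2)^2 − 1 = 23.910%
Cedar Mutual: (1 + 0.2150/52)^52 − 1 = 23.931%
Harbor Lending: (1 + 0.2242/12)^12 − 1 = 24.874%
Cedar Financial: compounded annually, EAR = 22.820%
The highest effective annual rate is Harbor Lending at 24.874%.

Harbor Lending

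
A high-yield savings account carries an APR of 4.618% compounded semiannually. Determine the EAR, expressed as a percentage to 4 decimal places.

EAR = (1 + 0.04618/2)^2 − 1.
= (1 + 0.023090)^2 − 1 = 1.046713 − 1 = 4.6713%.

4.6713%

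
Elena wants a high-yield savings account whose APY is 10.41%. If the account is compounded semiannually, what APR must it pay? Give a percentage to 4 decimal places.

(1 + r/2)^2 − 1 = 0.1041, so 1 + r/2 = 1.1041^(1/2).
r/2 = 0.050762, so r = 0.101523 = 10.1523%.

10.1523%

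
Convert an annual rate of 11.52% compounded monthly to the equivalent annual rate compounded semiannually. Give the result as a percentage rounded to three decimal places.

11.800%

EAR = (1 + 0.1152/12)^12 − 1 = 0.121481.
Solve (1 + r/2)^2 = 1.121481: r/2 = 1.121481^(1/2) − 1 = 0.059000, so r = 0.118000 = 11.800%.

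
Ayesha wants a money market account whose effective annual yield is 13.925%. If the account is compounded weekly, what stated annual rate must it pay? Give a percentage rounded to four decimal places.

(1 + r/52)^52 − 1 = 0.13925, so 1 + r/52 = 1.13925^(1/52).
r/52 = 0.002510, so r = 0.130534 = 13.0534%.

13.0534%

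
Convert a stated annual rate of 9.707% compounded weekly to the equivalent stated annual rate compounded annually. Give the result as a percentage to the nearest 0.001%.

EAR = (1 + 0.09707/52)^52 − 1 = 0.101838.
Compounded annually, the equivalent nominal rate is the EAR itself: 10.184%.

10.184%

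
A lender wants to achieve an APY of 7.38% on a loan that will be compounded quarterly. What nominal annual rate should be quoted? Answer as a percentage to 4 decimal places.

7.1841%

(1 + r/4)^4 − 1 = 0.0738, so 1 + r/4 = 1.0738^(1/4).
r/4 = 0.017960, so r = 0.071841 = 7.1841%.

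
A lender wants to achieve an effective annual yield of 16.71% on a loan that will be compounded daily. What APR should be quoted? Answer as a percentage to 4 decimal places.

(1 + r/365)^365 − 1 = 0.1671, so 1 + r/365 = 1.1671^(1/365).
r/365 = 0.000423, so r = 0.154555 = 15.4555%.

15.4555%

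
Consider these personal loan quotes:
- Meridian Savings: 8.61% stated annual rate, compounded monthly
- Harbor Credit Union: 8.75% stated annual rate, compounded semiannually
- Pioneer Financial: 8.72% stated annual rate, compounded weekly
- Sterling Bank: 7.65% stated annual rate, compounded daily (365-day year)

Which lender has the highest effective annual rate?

Pioneer Financial

Meridian Savings: (1 + 0.0861/12)^12 − 1 = 8.958%
Harbor Credit Union: (1 + 0.0875/2)^2 − 1 = 8.941%
Pioneer Financial: (1 + 0.0872/52)^52 − 1 = 9.104%
Sterling Bank: (1 + 0.0765/365)^365 − 1 = 7.949%
The highest effective annual rate is Pioneer Financial at 9.104%.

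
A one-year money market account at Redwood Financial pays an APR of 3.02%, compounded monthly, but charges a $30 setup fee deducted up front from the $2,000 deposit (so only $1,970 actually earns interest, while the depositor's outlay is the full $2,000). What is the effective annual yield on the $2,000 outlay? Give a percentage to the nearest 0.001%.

1.516%

Value after one year: 1,970 × (1 + 0.0302/12)^12 = 1,970 × 1.030622 = $2,030.32.
Effective yield on the $2,000 outlay: 2,030.32 / 2,000 − 1 = 0.015162 = 1.516%.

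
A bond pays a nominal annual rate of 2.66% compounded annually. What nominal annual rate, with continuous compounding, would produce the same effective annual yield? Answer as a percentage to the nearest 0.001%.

2.625%

Compounded annually, EAR = nominal = 0.026600.
Equivalent continuous rate: r = ln(1 + 0.026600) = 0.026252 = 2.625%.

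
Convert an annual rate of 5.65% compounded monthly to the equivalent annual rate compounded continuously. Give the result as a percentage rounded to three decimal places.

EAR = (1 + 0.0565/12)^12 − 1 = 0.057986.
Equivalent continuous rate: r = ln(1 + 0.057986) = 0.056367 = 5.637%.

5.637%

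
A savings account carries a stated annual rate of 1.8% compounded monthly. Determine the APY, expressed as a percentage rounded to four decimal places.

EAR = (1 + 0.018/12)^12 − 1.
= (1 + 0.001500)^12 − 1 = 1.018149 − 1 = 1.8149%.

1.8149%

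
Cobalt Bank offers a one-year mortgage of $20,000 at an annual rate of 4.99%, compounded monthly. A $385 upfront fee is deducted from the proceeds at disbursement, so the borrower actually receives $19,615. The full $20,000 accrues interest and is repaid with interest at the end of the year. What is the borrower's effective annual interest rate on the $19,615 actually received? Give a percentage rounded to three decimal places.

7.169%

Amount owed after one year: 20,000 × (1 + 0.0499/12)^12 = 20,000 × 1.051057 = $21,021.14.
Effective rate on net proceeds: 21,021.14 / 19,615 − 1 = 0.071687 = 7.169%.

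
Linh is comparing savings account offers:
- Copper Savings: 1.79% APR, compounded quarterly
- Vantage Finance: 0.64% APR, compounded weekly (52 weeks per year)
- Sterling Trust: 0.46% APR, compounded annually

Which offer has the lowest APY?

Sterling Trust

Copper Savings: (1 + 0.0179/4)^4 − 1 = 1.802%
Vantage Finance: (1 + 0.0064/52)^52 − 1 = 0.642%
Sterling Trust: compounded annually, EAR = 0.460%
The lowest effective annual rate is Sterling Trust at 0.460%.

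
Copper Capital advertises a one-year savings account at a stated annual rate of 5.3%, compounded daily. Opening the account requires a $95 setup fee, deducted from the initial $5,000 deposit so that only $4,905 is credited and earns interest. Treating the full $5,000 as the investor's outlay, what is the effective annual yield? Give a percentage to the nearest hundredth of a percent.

3.44%

Value after one year: 4,905 × (1 + 0.053/365)^365 = 4,905 × 1.054426 = $5,171.96.
Effective yield on the $5,000 outlay: 5,171.96 / 5,000 − 1 = 0.034392 = 3.44%.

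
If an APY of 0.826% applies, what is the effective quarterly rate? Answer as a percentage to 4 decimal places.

0.2059%

The per-quarter rate i satisfies (1 + i)^4 = 1 + 0.00826.
i = 1.00826^(1/4) − 1 = 0.0020586 = 0.2059%.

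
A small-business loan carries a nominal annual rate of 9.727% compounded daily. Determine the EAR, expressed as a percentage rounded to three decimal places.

EAR = (1 + 0.09727/365)^365 − 1.
= (1 + 0.000266)^365 − 1 = 1.102144 − 1 = 10.214%.

10.214%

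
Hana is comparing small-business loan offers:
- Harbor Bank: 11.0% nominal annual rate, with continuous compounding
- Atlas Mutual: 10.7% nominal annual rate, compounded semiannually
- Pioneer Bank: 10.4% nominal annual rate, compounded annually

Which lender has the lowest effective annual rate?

Pioneer Bank

Harbor Bank: e^0.110 − 1 = 11.628%
Atlas Mutual: (1 + 0.107/2)^2 − 1 = 10.986%
Pioneer Bank: compounded annually, EAR = 10.400%
The lowest effective annual rate is Pioneer Bank at 10.400%.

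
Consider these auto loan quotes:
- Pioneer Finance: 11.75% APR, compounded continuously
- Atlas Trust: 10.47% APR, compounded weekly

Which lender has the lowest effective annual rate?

Atlas Trust

Pioneer Finance: e^0.1175 − 1 = 12.468%
Atlas Trust: (1 + 0.1047/52)^52 − 1 = 11.026%
The lowest effective annual rate is Atlas Trust at 11.026%.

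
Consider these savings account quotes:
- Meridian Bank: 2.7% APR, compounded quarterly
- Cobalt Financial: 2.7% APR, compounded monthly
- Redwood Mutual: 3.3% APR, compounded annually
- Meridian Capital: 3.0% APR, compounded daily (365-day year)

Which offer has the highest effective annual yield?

Meridian Bank: (1 + 0.027/4)^4 − 1 = 2.727%
Cobalt Financial: (1 + 0.027/12)^12 − 1 = 2.734%
Redwood Mutual: compounded annually, EAR = 3.300%
Meridian Capital: (1 + 0.030/365)^365 − 1 = 3.045%
The highest effective annual rate is Redwood Mutual at 3.300%.

Redwood Mutual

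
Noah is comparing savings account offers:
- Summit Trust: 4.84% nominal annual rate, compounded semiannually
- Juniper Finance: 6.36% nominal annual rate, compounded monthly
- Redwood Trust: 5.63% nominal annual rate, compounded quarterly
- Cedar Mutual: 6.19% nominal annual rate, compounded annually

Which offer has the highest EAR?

Summit Trust: (1 + 0.0484/2)^2 − 1 = 4.899%
Juniper Finance: (1 + 0.0636/12)^12 − 1 = 6.549%
Redwood Trust: (1 + 0.0563/4)^4 − 1 = 5.750%
Cedar Mutual: compounded annually, EAR = 6.190%
The highest effective annual rate is Juniper Finance at 6.549%.

Juniper Finance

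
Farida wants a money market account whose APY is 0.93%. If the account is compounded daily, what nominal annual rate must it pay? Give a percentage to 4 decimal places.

0.9257%

(1 + r/365)^365 − 1 = 0.0093, so 1 + r/365 = 1.0093^(1/365).
r/365 = 0.000025, so r = 0.009257 = 0.9257%.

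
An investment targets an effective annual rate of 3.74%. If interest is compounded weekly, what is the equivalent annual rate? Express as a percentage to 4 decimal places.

(1 + r/52)^52 − 1 = 0.0374, so 1 + r/52 = 1.0374^(1/52).
r/52 = 0.000706, so r = 0.036731 = 3.6731%.

3.6731%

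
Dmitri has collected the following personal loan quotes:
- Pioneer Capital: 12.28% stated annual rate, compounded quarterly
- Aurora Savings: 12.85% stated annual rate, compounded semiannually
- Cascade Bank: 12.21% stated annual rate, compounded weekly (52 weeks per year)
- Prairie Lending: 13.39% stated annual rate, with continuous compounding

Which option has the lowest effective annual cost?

Pioneer Capital: (1 + 0.1228/4)^4 − 1 = 12.857%
Aurora Savings: (1 + 0.1285/2)^2 − 1 = 13.263%
Cascade Bank: (1 + 0.1221/52)^52 − 1 = 12.971%
Prairie Lending: e^0.1339 − 1 = 14.328%
The lowest effective annual rate is Pioneer Capital at 12.857%.

Pioneer Capital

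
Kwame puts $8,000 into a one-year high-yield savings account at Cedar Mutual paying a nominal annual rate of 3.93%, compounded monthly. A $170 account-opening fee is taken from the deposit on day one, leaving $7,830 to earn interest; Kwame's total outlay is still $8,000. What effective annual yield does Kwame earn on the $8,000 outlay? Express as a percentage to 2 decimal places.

1.79%

Value after one year: 7,830 × (1 + 0.0393/12)^12 = 7,830 × 1.040016 = $8,143.32.
Effective yield on the $8,000 outlay: 8,143.32 / 8,000 − 1 = 0.017915 = 1.79%.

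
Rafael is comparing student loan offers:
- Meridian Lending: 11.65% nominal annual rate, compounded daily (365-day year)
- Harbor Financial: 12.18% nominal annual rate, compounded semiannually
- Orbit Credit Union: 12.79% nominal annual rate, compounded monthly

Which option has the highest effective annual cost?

Orbit Credit Union

Meridian Lending: (1 + 0.1165/365)^365 − 1 = 12.354%
Harbor Financial: (1 + 0.1218/2)^2 − 1 = 12.551%
Orbit Credit Union: (1 + 0.1279/12)^12 − 1 = 13.567%
The highest effective annual rate is Orbit Credit Union at 13.567%.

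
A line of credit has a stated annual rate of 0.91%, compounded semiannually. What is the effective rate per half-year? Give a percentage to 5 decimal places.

0.45500%

With a nominal annual rate compounded semiannually, the periodic rate is the nominal rate divided by 2.
i = 0.0091 / 2 = 0.0045500 = 0.45500%.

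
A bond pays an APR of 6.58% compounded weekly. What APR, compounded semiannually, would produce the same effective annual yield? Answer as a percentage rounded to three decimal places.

6.685%

EAR = (1 + 0.0658/52)^52 − 1 = 0.067969.
Solve (1 + r/2)^2 = 1.067969: r/2 = 1.067969^(1/2) − 1 = 0.033426, so r = 0.066851 = 6.685%.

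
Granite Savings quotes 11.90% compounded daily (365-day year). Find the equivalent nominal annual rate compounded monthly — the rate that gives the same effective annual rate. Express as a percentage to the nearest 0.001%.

EAR = (1 + 0.1190/365)^365 − 1 = 0.126348.
Solve (1 + r/12)^12 = 1.126348: r/12 = 1.126348^(1/12) − 1 = 0.009964, so r = 0.119572 = 11.957%.

11.957%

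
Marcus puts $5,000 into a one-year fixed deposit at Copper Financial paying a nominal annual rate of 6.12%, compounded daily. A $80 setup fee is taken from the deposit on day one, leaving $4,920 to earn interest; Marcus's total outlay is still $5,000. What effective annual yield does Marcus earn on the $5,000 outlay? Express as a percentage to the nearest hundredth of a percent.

Value after one year: 4,920 × (1 + 0.0612/365)^365 = 4,920 × 1.063106 = $5,230.48.
Effective yield on the $5,000 outlay: 5,230.48 / 5,000 − 1 = 0.046096 = 4.61%.

4.61%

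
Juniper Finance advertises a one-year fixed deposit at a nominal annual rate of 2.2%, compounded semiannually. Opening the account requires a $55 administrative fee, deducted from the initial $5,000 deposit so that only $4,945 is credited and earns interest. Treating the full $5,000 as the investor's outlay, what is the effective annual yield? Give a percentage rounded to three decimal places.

1.088%

Value after one year: 4,945 × (1 + 0.022/2)^2 = 4,945 × 1.022121 = $5,054.39.
Effective yield on the $5,000 outlay: 5,054.39 / 5,000 − 1 = 0.010878 = 1.088%.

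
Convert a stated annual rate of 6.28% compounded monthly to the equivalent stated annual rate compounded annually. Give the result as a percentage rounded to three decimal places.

EAR = (1 + 0.0628/12)^12 − 1 = 0.064640.
Compounded annually, the equivalent nominal rate is the EAR itself: 6.464%.

6.464%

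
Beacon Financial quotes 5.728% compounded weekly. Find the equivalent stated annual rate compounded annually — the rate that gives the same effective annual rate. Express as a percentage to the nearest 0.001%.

5.892%

EAR = (1 + 0.05728/52)^52 − 1 = 0.058919.
Compounded annually, the equivalent nominal rate is the EAR itself: 5.892%.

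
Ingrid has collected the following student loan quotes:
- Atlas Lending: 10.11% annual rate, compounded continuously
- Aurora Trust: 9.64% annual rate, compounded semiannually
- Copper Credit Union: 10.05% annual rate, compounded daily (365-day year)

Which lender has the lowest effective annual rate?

Aurora Trust

Atlas Lending: e^0.1011 − 1 = 10.639%
Aurora Trust: (1 + 0.0964/2)^2 − 1 = 9.872%
Copper Credit Union: (1 + 0.1005/365)^365 − 1 = 10.571%
The lowest effective annual rate is Aurora Trust at 9.872%.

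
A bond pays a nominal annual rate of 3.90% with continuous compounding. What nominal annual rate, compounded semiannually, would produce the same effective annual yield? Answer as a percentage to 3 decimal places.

3.938%

EAR under continuous compounding: e^0.0390 − 1 = 0.039770.
Solve (1 + r/2)^2 = 1.039770: r/2 = 1.039770^(1/2) − 1 = 0.019691, so r = 0.039383 = 3.938%.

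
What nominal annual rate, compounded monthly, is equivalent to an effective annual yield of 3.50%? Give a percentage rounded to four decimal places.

(1 + r/12)^12 − 1 = 0.0350, so 1 + r/12 = 1.0350^(1/12).
r/12 = 0.002871, so r = 0.034451 = 3.4451%.

3.4451%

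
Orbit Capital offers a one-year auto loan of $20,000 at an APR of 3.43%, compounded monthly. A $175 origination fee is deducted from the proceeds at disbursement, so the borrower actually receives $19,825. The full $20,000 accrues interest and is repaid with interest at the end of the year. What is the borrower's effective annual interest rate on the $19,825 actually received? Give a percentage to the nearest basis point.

4.40%

Amount owed after one year: 20,000 × (1 + 0.0343/12)^12 = 20,000 × 1.034844 = $20,696.89.
Effective rate on net proceeds: 20,696.89 / 19,825 − 1 = 0.043979 = 4.40%.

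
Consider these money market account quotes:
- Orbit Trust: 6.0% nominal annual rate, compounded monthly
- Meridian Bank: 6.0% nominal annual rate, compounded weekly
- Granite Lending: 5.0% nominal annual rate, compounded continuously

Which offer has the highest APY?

Orbit Trust: (1 + 0.060/12)^12 − 1 = 6.168%
Meridian Bank: (1 + 0.060/52)^52 − 1 = 6.180%
Granite Lending: e^0.050 − 1 = 5.127%
The highest effective annual rate is Meridian Bank at 6.180%.

Meridian Bank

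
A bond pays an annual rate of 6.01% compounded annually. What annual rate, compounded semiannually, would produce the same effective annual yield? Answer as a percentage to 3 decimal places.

5.922%

Compounded annually, EAR = nominal = 0.060100.
Solve (1 + r/2)^2 = 1.060100: r/2 = 1.060100^(1/2) − 1 = 0.029612, so r = 0.059223 = 5.922%.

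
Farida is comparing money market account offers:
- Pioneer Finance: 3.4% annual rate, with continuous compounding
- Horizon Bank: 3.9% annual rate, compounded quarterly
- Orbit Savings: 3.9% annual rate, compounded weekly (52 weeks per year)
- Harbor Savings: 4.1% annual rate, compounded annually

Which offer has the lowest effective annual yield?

Pioneer Finance: e^0.034 − 1 = 3.458%
Horizon Bank: (1 + 0.039/4)^4 − 1 = 3.957%
Orbit Savings: (1 + 0.039/52)^52 − 1 = 3.976%
Harbor Savings: compounded annually, EAR = 4.100%
The lowest effective annual rate is Pioneer Finance at 3.458%.

Pioneer Finance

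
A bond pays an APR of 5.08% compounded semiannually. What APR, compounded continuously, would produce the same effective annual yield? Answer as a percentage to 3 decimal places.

5.017%

EAR = (1 + 0.0508/2)^2 − 1 = 0.051445.
Equivalent continuous rate: r = ln(1 + 0.051445) = 0.050166 = 5.017%.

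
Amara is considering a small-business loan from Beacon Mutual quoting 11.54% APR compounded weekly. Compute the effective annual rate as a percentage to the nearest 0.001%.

12.218%

EAR = (1 + 0.1154/52)^52 − 1.
= 1.122179 − 1 = 12.218%.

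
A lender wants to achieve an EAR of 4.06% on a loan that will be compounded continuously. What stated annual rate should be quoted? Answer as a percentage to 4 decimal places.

3.9797%

Continuous: nominal r satisfies e^r − 1 = 0.0406.
r = ln(1 + 0.0406) = ln(1.0406) = 0.039797 = 3.9797%.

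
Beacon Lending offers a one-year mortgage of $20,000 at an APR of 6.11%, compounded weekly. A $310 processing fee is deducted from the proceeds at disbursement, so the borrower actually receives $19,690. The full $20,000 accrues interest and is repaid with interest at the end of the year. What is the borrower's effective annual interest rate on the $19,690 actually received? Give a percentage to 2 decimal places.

7.97%

Amount owed after one year: 20,000 × (1 + 0.0611/52)^52 = 20,000 × 1.062967 = $21,259.34.
Effective rate on net proceeds: 21,259.34 / 19,690 − 1 = 0.079702 = 7.97%.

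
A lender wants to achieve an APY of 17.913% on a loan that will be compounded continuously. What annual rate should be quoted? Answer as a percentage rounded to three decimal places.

16.478%

Continuous: nominal r satisfies e^r − 1 = 0.17913.
r = ln(1 + 0.17913) = ln(1.17913) = 0.164777 = 16.478%.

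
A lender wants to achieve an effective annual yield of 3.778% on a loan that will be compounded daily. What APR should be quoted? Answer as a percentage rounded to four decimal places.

3.7086%

(1 + r/365)^365 − 1 = 0.03778, so 1 + r/365 = 1.03778^(1/365).
r/365 = 0.000102, so r = 0.037086 = 3.7086%.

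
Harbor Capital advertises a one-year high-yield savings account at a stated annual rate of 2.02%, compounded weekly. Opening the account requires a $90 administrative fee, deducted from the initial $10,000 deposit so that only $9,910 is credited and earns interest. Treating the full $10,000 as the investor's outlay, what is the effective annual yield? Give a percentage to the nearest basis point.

1.12%

Value after one year: 9,910 × (1 + 0.0202/52)^52 = 9,910 × 1.020401 = $10,112.18.
Effective yield on the $10,000 outlay: 10,112.18 / 10,000 − 1 = 0.011218 = 1.12%.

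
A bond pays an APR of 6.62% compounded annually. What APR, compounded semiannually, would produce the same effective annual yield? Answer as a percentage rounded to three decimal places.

6.514%

Compounded annually, EAR = nominal = 0.066200.
Solve (1 + r/2)^2 = 1.066200: r/2 = 1.066200^(1/2) − 1 = 0.032570, so r = 0.065139 = 6.514%.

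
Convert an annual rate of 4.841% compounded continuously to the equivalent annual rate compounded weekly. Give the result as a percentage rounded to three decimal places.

EAR under continuous compounding: e^0.04841 − 1 = 0.049601.
Solve (1 + r/52)^52 = 1.049601: r/52 = 1.049601^(1/52) − 1 = 0.000931, so r = 0.048433 = 4.843%.

4.843%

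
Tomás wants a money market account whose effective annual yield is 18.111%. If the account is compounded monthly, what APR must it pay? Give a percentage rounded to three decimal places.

16.761%

(1 + r/12)^12 − 1 = 0.18111, so 1 + r/12 = 1.18111^(1/12).
r/12 = 0.013968, so r = 0.167614 = 16.761%.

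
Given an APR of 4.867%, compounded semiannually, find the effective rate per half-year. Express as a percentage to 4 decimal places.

2.4335%

With a nominal annual rate compounded semiannually, the periodic rate is the nominal rate divided by 2.
i = 0.04867 / 2 = 0.0243350 = 2.4335%.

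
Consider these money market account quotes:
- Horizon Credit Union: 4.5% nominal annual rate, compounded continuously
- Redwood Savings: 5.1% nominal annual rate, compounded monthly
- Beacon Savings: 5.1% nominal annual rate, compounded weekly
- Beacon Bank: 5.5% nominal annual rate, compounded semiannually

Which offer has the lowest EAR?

Horizon Credit Union: e^0.045 − 1 = 4.603%
Redwood Savings: (1 + 0.051/12)^12 − 1 = 5.221%
Beacon Savings: (1 + 0.051/52)^52 − 1 = 5.230%
Beacon Bank: (1 + 0.055/2)^2 − 1 = 5.576%
The lowest effective annual rate is Horizon Credit Union at 4.603%.

Horizon Credit Union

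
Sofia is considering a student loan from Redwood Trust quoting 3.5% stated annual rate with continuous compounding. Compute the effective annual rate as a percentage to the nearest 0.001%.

3.562%

With continuous compounding, EAR = e^0.035 − 1.
e^0.035 = 1.035620, so EAR = 0.035620 = 3.562%.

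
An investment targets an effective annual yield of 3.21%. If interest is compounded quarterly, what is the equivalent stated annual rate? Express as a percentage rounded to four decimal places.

(1 + r/4)^4 − 1 = 0.0321, so 1 + r/4 = 1.0321^(1/4).
r/4 = 0.007930, so r = 0.031721 = 3.1721%.

3.1721%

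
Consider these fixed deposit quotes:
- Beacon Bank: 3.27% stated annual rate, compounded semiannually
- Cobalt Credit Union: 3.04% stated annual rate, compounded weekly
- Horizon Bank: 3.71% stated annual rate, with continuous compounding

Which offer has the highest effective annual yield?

Horizon Bank

Beacon Bank: (1 + 0.0327/2)^2 − 1 = 3.297%
Cobalt Credit Union: (1 + 0.0304/52)^52 − 1 = 3.086%
Horizon Bank: e^0.0371 − 1 = 3.780%
The highest effective annual rate is Horizon Bank at 3.780%.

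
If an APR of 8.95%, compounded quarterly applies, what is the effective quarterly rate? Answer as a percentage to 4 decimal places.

2.2375%

With a nominal annual rate compounded quarterly, the periodic rate is the nominal rate divided by 4.
i = 0.0895 / 4 = 0.0223750 = 2.2375%.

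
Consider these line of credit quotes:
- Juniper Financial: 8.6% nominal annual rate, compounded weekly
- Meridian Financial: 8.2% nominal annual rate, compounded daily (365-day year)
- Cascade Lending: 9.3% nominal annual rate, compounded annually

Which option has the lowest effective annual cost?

Meridian Financial

Juniper Financial: (1 + 0.086/52)^52 − 1 = 8.973%
Meridian Financial: (1 + 0.082/365)^365 − 1 = 8.545%
Cascade Lending: compounded annually, EAR = 9.300%
The lowest effective annual rate is Meridian Financial at 8.545%.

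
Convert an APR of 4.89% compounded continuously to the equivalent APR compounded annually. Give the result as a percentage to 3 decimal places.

5.012%

EAR under continuous compounding: e^0.0489 − 1 = 0.050115.
Compounded annually, the equivalent nominal rate is the EAR itself: 5.012%.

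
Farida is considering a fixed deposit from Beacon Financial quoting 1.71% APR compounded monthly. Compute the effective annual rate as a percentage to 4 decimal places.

EAR = (1 + 0.0171/12)^12 − 1.
= (1 + 0.001425)^12 − 1 = 1.017235 − 1 = 1.7235%.

1.7235%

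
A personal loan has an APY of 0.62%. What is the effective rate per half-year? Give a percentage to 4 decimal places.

The per-half-year rate i satisfies (1 + i)^2 = 1 + 0.0062.
i = 1.0062^(1/2) − 1 = 0.0030952 = 0.3095%.

0.3095%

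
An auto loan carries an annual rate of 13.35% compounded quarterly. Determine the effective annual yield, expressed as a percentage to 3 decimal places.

14.033%

EAR = (1 + 0.1335/4)^4 − 1.
= 1.140333 − 1 = 14.033%.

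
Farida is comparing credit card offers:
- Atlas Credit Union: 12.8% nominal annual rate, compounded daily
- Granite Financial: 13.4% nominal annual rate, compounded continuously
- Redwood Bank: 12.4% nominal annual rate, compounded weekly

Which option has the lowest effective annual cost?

Atlas Credit Union: (1 + 0.128/365)^365 − 1 = 13.653%
Granite Financial: e^0.134 − 1 = 14.339%
Redwood Bank: (1 + 0.124/52)^52 − 1 = 13.185%
The lowest effective annual rate is Redwood Bank at 13.185%.

Redwood Bank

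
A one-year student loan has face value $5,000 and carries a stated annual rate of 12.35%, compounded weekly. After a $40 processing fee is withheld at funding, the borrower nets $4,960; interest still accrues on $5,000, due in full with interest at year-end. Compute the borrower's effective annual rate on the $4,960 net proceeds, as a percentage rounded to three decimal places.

Amount owed after one year: 5,000 × (1 + 0.1235/52)^52 = 5,000 × 1.131284 = $5,656.42.
Effective rate on net proceeds: 5,656.42 / 4,960 − 1 = 0.140408 = 14.041%.

14.041%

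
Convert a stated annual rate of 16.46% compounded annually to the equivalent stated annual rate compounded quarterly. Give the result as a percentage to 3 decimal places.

Compounded annually, EAR = nominal = 0.164600.
Solve (1 + r/4)^4 = 1.164600: r/4 = 1.164600^(1/4) − 1 = 0.038829, so r = 0.155317 = 15.532%.

15.532%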